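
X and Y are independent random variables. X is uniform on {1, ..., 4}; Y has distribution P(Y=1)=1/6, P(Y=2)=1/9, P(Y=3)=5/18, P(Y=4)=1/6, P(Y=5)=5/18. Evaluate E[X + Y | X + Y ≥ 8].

109/13

P(X + Y ≥ 8) = 13/72.
Summing (X+Y)·P(x,y) over outcomes with X + Y ≥ 8 gives 109/72.
E[X + Y | X + Y ≥ 8] = (109/72) / (13/72) = 109/13.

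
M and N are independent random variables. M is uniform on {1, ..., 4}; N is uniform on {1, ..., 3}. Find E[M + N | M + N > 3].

Outcomes with M + N > 3: (1,3), (2,2), (2,3), (3,1), (3,2), (3,3), (4,1), (4,2), (4,3), each with probability 1/12.
E[M + N | M + N > 3] = (4 + 4 + 5 + 4 + 5 + 6 + 5 + 6 + 7) / 9 = 46/9.

46/9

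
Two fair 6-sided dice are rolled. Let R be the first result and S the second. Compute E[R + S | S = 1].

P(S = 1) = 1/6.
Summing (R+S)·P(x,y) over outcomes with S = 1 gives 3/4.
E[R + S | S = 1] = (3/4) / (1/6) = 9/2.

9/2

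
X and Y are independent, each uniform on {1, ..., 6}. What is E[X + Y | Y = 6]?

19/2

Outcomes with Y = 6: (1,6), (2,6), (3,6), (4,6), (5,6), (6,6), each with probability 1/36.
E[X + Y | Y = 6] = (7 + 8 + 9 + 10 + 11 + 12) / 6 = 19/2.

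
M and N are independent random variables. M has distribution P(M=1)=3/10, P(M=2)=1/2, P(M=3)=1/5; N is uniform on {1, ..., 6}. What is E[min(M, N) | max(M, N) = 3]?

P(max(M, N) = 3) = 7/30.
Summing min(M,N)·P(x,y) over outcomes with max(M, N) = 3 gives 5/12.
E[min(M, N) | max(M, N) = 3] = (5/12) / (7/30) = 25/14.

25/14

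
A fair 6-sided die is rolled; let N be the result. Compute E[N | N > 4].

Given N > 4, N is equally likely to be any of {5, 6}.
E[N | N > 4] = (5 + 6) / 2 = 11/2.

11/2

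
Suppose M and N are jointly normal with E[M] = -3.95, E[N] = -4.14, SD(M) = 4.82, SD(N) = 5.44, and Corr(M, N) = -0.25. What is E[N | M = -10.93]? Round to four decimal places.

-2.1705

E[N | M=x] = μ_N + ρ(σ_N/σ_M)(x − μ_M) for jointly normal variables.
E[N | M=-10.93] = -4.14 + (-0.25)·(5.44/4.82)·(-10.93 − (-3.95)) = -4.14 + (-0.28216)·(-6.98) = -2.1705.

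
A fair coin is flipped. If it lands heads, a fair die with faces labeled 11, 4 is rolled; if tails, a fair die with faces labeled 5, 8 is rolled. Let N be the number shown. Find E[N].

E[N | heads] = (11+4)/2 = 15/2.
E[N | tails] = (5+8)/2 = 13/2.
E[N] = (1/2)·(15/2) + (1/2)·(13/2) = 7.

7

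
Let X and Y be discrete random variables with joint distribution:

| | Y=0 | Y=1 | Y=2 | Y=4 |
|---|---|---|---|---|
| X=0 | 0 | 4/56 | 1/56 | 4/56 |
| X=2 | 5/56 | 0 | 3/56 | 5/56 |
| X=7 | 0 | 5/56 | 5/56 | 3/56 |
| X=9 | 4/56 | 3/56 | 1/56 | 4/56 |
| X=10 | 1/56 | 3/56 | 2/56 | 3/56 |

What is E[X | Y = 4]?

P(Y = 4) = 19/56.
Σ X·P over the event = 0·(4/56) + 2·(5/56) + 7·(3/56) + 9·(4/56) + 10·(3/56) = 97/56.
E[X | Y = 4] = (97/56) / (19/56) = 97/19.

97/19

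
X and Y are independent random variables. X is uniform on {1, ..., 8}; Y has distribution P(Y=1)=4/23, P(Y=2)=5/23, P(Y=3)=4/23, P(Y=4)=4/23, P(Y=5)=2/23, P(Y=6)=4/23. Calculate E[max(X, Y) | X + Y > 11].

P(X + Y > 11) = 5/46.
Summing max(X,Y)·P(x,y) over outcomes with X + Y > 11 gives 73/92.
E[max(X, Y) | X + Y > 11] = (73/92) / (5/46) = 73/10.

73/10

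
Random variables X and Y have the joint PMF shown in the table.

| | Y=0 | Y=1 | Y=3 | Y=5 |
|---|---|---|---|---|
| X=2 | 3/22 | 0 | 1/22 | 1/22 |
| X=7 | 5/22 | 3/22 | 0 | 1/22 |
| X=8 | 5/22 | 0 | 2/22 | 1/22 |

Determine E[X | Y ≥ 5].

17/3

P(Y ≥ 5) = 3/22.
Summing X·P(X=x,Y=y) over the conditioning event gives 17/22.
E[X | Y ≥ 5] = (17/22) / (3/22) = 17/3.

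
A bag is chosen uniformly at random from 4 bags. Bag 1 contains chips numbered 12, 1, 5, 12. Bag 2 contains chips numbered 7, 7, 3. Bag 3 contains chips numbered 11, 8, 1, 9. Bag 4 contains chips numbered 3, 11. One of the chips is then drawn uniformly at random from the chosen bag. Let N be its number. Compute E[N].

E[N | bag 1] = (12+1+5+12)/4 = 15/2.
E[N | bag 2] = (7+7+3)/3 = 17/3.
E[N | bag 3] = (11+8+1+9)/4 = 29/4.
E[N | bag 4] = (3+11)/2 = 7.
By the law of total expectation,
E[N] = (1/4)·(15/2) + (1/4)·(17/3) + (1/4)·(29/4) + (1/4)·(7) = 329/48.

329/48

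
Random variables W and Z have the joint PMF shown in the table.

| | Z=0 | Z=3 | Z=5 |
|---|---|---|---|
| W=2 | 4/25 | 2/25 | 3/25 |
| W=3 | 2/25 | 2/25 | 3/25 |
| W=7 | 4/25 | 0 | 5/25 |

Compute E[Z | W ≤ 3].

P(W ≤ 3) = 16/25.
Σ Z·P over the event = 0·(4/25) + 3·(2/25) + 5·(3/25) + 0·(2/25) + 3·(2/25) + 5·(3/25) = 42/25.
E[Z | W ≤ 3] = (42/25) / (16/25) = 21/8.

21/8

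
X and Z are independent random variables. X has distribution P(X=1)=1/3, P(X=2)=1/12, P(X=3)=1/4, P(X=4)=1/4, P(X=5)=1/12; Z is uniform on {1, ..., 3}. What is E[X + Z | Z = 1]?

11/3

P(Z = 1) = 1/3.
Summing (X+Z)·P(x,y) over outcomes with Z = 1 gives 11/9.
E[X + Z | Z = 1] = (11/9) / (1/3) = 11/3.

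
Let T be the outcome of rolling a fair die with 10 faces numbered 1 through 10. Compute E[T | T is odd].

Given T is odd, T is equally likely to be any of {1, 3, 5, 7, 9}.
E[T | T is odd] = (1 + 3 + 5 + 7 + 9) / 5 = 5.

5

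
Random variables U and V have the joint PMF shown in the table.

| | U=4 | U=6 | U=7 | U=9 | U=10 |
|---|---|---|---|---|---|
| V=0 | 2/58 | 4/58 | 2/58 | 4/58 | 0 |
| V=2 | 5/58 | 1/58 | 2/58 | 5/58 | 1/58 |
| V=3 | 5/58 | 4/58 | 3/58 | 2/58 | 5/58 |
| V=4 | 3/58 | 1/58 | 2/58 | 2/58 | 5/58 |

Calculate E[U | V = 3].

7

P(V = 3) = 19/58.
Σ U·P over the event = 4·(5/58) + 6·(4/58) + 7·(3/58) + 9·(2/58) + 10·(5/58) = 133/58.
E[U | V = 3] = (133/58) / (19/58) = 7.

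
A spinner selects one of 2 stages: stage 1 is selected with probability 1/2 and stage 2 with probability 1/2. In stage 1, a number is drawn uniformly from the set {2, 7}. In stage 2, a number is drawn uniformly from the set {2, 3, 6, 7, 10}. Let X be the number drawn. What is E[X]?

101/20

E[X | stage 1] = (2+7)/2 = 9/2.
E[X | stage 2] = (2+3+6+7+10)/5 = 28/5.
By the law of total expectation,
E[X] = (1/2)·(9/2) + (1/2)·(28/5) = 101/20.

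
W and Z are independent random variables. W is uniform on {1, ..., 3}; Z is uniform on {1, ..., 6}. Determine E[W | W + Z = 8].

5/2

Outcomes with W + Z = 8: (2,6), (3,5), each with probability 1/18.
E[W | W + Z = 8] = (2 + 3) / 2 = 5/2.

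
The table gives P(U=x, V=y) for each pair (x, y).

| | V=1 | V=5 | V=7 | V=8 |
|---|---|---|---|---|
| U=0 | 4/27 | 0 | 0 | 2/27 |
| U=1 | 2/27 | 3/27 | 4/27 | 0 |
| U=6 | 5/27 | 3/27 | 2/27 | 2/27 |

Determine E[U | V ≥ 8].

3

P(V ≥ 8) = 4/27.
Σ U·P over the event = 0·(2/27) + 6·(2/27) = 4/9.
E[U | V ≥ 8] = (4/9) / (4/27) = 3.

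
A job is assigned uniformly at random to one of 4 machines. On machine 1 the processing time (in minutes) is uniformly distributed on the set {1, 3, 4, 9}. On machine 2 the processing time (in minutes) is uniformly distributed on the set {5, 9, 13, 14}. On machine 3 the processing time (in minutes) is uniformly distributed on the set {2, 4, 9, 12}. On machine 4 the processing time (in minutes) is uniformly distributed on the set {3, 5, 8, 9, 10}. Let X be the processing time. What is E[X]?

E[X | machine 1] = (1+3+4+9)/4 = 17/4.
E[X | machine 2] = (5+9+13+14)/4 = 41/4.
E[X | machine 3] = (2+4+9+12)/4 = 27/4.
E[X | machine 4] = (3+5+8+9+10)/5 = 7.
By the law of total expectation,
E[X] = (1/4)·(17/4) + (1/4)·(41/4) + (1/4)·(27/4) + (1/4)·(7) = 113/16.

113/16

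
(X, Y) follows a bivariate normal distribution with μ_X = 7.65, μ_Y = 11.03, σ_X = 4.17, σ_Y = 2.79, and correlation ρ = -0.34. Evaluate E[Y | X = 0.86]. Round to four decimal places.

For a bivariate normal, E[Y | X=x] = μ_Y + ρ·(σ_Y/σ_X)·(x − μ_X).
E[Y | X=0.86] = 11.03 + (-0.34)·(2.79/4.17)·(0.86 − (7.65)) = 11.03 + (-0.22748)·(-6.79) = 12.5746.

12.5746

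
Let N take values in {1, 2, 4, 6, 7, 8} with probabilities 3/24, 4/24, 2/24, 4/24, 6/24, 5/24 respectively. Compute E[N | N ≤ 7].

P(N ≤ 7) = 19/24.
Σ over the event: 1·1/8 + 2·1/6 + 4·1/12 + 6·1/6 + 7·1/4 = 85/24.
E[N | N ≤ 7] = (85/24) / (19/24) = 85/19.

85/19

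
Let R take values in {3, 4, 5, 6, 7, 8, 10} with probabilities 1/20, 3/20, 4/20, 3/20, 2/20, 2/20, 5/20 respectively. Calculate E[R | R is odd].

P(R is odd) = 7/20.
Σ over the event: 3·1/20 + 5·1/5 + 7·1/10 = 37/20.
E[R | R is odd] = (37/20) / (7/20) = 37/7.

37/7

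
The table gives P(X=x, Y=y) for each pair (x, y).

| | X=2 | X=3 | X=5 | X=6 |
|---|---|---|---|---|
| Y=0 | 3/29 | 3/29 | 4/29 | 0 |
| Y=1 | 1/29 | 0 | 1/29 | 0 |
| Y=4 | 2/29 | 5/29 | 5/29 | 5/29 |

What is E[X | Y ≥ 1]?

P(Y ≥ 1) = 19/29.
Σ X·P over the event = 2·(1/29) + 2·(2/29) + 3·(5/29) + 5·(1/29) + 5·(5/29) + 6·(5/29) = 81/29.
E[X | Y ≥ 1] = (81/29) / (19/29) = 81/19.

81/19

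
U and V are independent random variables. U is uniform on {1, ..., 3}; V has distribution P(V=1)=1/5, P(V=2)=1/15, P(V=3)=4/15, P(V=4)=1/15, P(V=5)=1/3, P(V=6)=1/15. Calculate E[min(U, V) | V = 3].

P(V = 3) = 4/15.
Summing min(U,V)·P(x,y) over outcomes with V = 3 gives 8/15.
E[min(U, V) | V = 3] = (8/15) / (4/15) = 2.

2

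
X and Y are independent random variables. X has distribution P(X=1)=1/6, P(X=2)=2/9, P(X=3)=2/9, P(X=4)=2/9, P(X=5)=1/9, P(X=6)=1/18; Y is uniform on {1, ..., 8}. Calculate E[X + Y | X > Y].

P(X > Y) = 37/144.
Summing (X+Y)·P(x,y) over outcomes with X > Y gives 25/16.
E[X + Y | X > Y] = (25/16) / (37/144) = 225/37.

225/37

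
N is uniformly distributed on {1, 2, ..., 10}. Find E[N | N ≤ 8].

Given N ≤ 8, N is equally likely to be any of {1, 2, 3, 4, 5, 6, 7, 8}.
E[N | N ≤ 8] = (1 + 2 + 3 + 4 + 5 + 6 + 7 + 8) / 8 = 9/2.

9/2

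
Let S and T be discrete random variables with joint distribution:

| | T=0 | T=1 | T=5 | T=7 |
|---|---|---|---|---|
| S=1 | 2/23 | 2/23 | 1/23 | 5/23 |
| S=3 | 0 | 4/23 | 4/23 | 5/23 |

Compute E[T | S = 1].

P(S = 1) = 10/23.
Σ T·P over the event = 0·(2/23) + 1·(2/23) + 5·(1/23) + 7·(5/23) = 42/23.
E[T | S = 1] = (42/23) / (10/23) = 21/5.

21/5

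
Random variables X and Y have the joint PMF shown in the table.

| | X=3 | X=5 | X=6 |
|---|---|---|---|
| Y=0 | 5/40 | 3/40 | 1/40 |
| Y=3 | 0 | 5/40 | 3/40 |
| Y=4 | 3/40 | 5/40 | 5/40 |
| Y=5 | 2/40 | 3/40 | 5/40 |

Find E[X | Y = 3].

43/8

P(Y = 3) = 1/5.
Σ X·P over the event = 5·(5/40) + 6·(3/40) = 43/40.
E[X | Y = 3] = (43/40) / (1/5) = 43/8.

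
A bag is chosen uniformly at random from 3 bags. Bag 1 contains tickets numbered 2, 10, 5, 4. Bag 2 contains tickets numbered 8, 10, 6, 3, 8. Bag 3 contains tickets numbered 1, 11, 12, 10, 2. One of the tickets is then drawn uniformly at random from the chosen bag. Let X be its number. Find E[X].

389/60

E[X | bag 1] = (2+10+5+4)/4 = 21/4.
E[X | bag 2] = (8+10+6+3+8)/5 = 7.
E[X | bag 3] = (1+11+12+10+2)/5 = 36/5.
E[X] = (1/3)·(21/4) + (1/3)·(7) + (1/3)·(36/5) = 389/60.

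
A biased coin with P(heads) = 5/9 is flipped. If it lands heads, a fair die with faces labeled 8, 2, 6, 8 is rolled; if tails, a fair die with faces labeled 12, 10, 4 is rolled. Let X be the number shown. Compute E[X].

194/27

E[X | heads] = (8+2+6+8)/4 = 6.
E[X | tails] = (12+10+4)/3 = 26/3.
E[X] = (5/9)·(6) + (4/9)·(26/3) = 194/27.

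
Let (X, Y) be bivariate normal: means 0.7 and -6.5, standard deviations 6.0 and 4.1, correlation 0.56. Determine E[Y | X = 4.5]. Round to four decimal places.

For a bivariate normal, E[Y | X=x] = μ_Y + ρ·(σ_Y/σ_X)·(x − μ_X).
E[Y | X=4.5] = -6.5 + (0.56)·(4.1/6.0)·(4.5 − (0.7)) = -6.5 + (0.38267)·(3.8) = -5.0459.

-5.0459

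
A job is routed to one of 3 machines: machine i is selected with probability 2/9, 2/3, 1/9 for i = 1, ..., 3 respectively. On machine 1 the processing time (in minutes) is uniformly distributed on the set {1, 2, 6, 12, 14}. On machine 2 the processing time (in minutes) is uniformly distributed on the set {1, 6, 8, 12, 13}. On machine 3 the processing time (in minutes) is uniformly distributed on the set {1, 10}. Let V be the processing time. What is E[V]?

15/2

E[V | machine 1] = (1+2+6+12+14)/5 = 7.
E[V | machine 2] = (1+6+8+12+13)/5 = 8.
E[V | machine 3] = (1+10)/2 = 11/2.
By the law of total expectation,
E[V] = (2/9)·(7) + (2/3)·(8) + (1/9)·(11/2) = 15/2.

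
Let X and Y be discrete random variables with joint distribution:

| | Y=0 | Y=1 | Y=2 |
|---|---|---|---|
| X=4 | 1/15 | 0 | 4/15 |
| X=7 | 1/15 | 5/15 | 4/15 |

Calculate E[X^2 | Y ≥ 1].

P(Y ≥ 1) = 13/15.
Σ X^2·P over the event = 16·(4/15) + 49·(5/15) + 49·(4/15) = 101/3.
E[X^2 | Y ≥ 1] = (101/3) / (13/15) = 505/13.

505/13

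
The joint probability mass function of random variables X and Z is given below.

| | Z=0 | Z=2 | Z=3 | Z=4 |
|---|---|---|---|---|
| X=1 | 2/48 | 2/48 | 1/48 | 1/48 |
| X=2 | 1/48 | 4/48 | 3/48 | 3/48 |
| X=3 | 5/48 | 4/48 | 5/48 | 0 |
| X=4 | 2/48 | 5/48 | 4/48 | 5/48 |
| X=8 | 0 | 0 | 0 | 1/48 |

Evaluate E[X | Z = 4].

P(Z = 4) = 5/24.
Σ X·P over the event = 1·(1/48) + 2·(3/48) + 4·(5/48) + 8·(1/48) = 35/48.
E[X | Z = 4] = (35/48) / (5/24) = 7/2.

7/2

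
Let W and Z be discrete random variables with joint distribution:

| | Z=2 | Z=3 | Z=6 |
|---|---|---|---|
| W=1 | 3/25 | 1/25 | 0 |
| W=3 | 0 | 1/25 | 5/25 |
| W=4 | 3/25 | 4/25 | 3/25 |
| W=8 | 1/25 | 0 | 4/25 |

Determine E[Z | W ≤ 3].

P(W ≤ 3) = 2/5.
Σ Z·P over the event = 2·(3/25) + 3·(1/25) + 3·(1/25) + 6·(5/25) = 42/25.
E[Z | W ≤ 3] = (42/25) / (2/5) = 21/5.

21/5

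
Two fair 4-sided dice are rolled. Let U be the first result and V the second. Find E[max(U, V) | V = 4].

4

Outcomes with V = 4: (1,4), (2,4), (3,4), (4,4), each with probability 1/16.
E[max(U, V) | V = 4] = (4 + 4 + 4 + 4) / 4 = 4.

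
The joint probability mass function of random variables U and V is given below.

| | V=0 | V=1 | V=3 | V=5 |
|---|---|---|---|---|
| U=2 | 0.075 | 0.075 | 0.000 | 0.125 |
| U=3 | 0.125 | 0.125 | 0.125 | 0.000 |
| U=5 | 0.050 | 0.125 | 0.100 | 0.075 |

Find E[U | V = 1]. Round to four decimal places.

P(V = 1) = 0.325.
Σ U·P over the event = 2·(0.075) + 3·(0.125) + 5·(0.125) = 1.150.
E[U | V = 1] = (1.150) / (0.325) = 3.5385.

3.5385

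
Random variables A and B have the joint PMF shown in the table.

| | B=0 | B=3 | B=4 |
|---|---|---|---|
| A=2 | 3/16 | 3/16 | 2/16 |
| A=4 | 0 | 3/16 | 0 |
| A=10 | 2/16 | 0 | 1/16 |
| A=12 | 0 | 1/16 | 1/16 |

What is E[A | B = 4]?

P(B = 4) = 1/4.
Σ A·P over the event = 2·(2/16) + 10·(1/16) + 12·(1/16) = 13/8.
E[A | B = 4] = (13/8) / (1/4) = 13/2.

13/2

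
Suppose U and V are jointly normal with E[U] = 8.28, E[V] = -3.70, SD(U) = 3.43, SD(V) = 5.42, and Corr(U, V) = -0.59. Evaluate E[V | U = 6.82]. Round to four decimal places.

The regression of V on U has slope ρ·σ_V/σ_U and passes through (μ_U, μ_V).
E[V | U=6.82] = -3.70 + (-0.59)·(5.42/3.43)·(6.82 − (8.28)) = -3.70 + (-0.9323)·(-1.46) = -2.3388.

-2.3388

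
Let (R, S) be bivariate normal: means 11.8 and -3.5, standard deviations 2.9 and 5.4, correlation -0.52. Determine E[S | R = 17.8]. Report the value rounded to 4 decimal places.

-9.3097

E[S | R=x] = μ_S + ρ(σ_S/σ_R)(x − μ_R) for jointly normal variables.
E[S | R=17.8] = -3.5 + (-0.52)·(5.4/2.9)·(17.8 − (11.8)) = -3.5 + (-0.96828)·(6) = -9.3097.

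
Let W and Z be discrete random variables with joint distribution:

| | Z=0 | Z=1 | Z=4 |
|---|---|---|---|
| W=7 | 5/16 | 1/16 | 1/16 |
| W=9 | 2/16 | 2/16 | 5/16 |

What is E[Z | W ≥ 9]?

22/9

P(W ≥ 9) = 9/16.
Σ Z·P over the event = 0·(2/16) + 1·(2/16) + 4·(5/16) = 11/8.
E[Z | W ≥ 9] = (11/8) / (9/16) = 22/9.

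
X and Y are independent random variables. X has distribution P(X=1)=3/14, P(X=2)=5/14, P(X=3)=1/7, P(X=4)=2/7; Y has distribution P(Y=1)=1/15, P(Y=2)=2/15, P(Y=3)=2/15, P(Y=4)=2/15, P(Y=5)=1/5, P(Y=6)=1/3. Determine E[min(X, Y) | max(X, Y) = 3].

P(max(X, Y) = 3) = 13/105.
Summing min(X,Y)·P(x,y) over outcomes with max(X, Y) = 3 gives 8/35.
E[min(X, Y) | max(X, Y) = 3] = (8/35) / (13/105) = 24/13.

24/13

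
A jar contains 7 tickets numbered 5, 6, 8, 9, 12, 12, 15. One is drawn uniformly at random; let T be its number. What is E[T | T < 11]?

P(T < 11) = 4/7.
Σ over the event: 5·1/7 + 6·1/7 + 8·1/7 + 9·1/7 = 4.
E[T | T < 11] = (4) / (4/7) = 7.

7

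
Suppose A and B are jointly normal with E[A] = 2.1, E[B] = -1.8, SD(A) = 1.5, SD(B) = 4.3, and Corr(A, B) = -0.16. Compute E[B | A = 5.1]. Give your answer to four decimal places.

-3.1760

The regression of B on A has slope ρ·σ_B/σ_A and passes through (μ_A, μ_B).
E[B | A=5.1] = -1.8 + (-0.16)·(4.3/1.5)·(5.1 − (2.1)) = -1.8 + (-0.45867)·(3) = -3.1760.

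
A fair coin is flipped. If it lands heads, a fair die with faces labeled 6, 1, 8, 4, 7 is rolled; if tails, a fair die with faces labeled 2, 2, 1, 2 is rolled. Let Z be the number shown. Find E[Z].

E[Z | heads] = (6+1+8+4+7)/5 = 26/5.
E[Z | tails] = (2+2+1+2)/4 = 7/4.
E[Z] = (1/2)·(26/5) + (1/2)·(7/4) = 139/40.

139/40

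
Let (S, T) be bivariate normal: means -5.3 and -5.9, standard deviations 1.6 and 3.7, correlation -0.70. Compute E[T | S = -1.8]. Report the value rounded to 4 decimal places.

E[T | S=x] = μ_T + ρ(σ_T/σ_S)(x − μ_S) for jointly normal variables.
E[T | S=-1.8] = -5.9 + (-0.70)·(3.7/1.6)·(-1.8 − (-5.3)) = -5.9 + (-1.61875)·(3.5) = -11.5656.

-11.5656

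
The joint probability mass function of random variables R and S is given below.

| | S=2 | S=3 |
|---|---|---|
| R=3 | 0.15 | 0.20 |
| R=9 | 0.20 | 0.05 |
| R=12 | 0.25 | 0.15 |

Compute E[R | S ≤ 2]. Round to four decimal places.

8.7500

P(S ≤ 2) = 0.60.
Σ R·P over the event = 3·(0.15) + 9·(0.20) + 12·(0.25) = 5.25.
E[R | S ≤ 2] = (5.25) / (0.60) = 8.7500.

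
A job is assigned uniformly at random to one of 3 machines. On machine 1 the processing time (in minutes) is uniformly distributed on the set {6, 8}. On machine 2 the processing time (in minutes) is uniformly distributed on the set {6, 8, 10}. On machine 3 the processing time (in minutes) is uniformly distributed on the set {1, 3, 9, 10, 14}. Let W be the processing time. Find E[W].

E[W | machine 1] = (6+8)/2 = 7.
E[W | machine 2] = (6+8+10)/3 = 8.
E[W | machine 3] = (1+3+9+10+14)/5 = 37/5.
E[W] = (1/3)·(7) + (1/3)·(8) + (1/3)·(37/5) = 112/15.

112/15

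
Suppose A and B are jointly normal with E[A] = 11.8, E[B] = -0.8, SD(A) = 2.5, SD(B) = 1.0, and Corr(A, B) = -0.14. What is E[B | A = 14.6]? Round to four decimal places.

-0.9568

For a bivariate normal, E[B | A=x] = μ_B + ρ·(σ_B/σ_A)·(x − μ_A).
E[B | A=14.6] = -0.8 + (-0.14)·(1.0/2.5)·(14.6 − (11.8)) = -0.8 + (-0.056)·(2.8) = -0.9568.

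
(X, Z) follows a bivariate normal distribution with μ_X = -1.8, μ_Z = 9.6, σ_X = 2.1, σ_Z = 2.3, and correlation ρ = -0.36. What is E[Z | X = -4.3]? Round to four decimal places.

10.5857

E[Z | X=x] = μ_Z + ρ(σ_Z/σ_X)(x − μ_X) for jointly normal variables.
E[Z | X=-4.3] = 9.6 + (-0.36)·(2.3/2.1)·(-4.3 − (-1.8)) = 9.6 + (-0.39429)·(-2.5) = 10.5857.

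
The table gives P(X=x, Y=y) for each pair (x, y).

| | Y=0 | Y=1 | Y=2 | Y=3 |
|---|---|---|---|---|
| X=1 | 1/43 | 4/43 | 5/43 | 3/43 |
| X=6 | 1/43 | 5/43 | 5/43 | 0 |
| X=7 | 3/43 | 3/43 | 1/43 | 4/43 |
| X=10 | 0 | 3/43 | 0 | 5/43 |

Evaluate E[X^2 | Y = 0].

P(Y = 0) = 5/43.
Σ X^2·P over the event = 1·(1/43) + 36·(1/43) + 49·(3/43) = 184/43.
E[X^2 | Y = 0] = (184/43) / (5/43) = 184/5.

184/5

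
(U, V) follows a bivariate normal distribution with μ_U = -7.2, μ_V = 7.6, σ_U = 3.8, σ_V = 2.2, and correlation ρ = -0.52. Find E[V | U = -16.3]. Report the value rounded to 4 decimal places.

For a bivariate normal, E[V | U=x] = μ_V + ρ·(σ_V/σ_U)·(x − μ_U).
E[V | U=-16.3] = 7.6 + (-0.52)·(2.2/3.8)·(-16.3 − (-7.2)) = 7.6 + (-0.30105)·(-9.1) = 10.3396.

10.3396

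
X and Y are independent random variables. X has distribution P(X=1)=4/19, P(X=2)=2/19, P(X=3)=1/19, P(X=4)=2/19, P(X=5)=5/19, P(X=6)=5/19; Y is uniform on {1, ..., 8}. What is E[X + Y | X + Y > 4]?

P(X + Y > 4) = 135/152.
Summing (X+Y)·P(x,y) over outcomes with X + Y > 4 gives 611/76.
E[X + Y | X + Y > 4] = (611/76) / (135/152) = 1222/135.

1222/135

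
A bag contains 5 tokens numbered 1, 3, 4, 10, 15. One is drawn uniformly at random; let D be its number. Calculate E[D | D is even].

P(D is even) = 2/5.
Σ over the event: 4·1/5 + 10·1/5 = 14/5.
E[D | D is even] = (14/5) / (2/5) = 7.

7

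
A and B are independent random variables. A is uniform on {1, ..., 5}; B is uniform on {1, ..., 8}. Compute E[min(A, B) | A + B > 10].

P(A + B > 10) = 3/20.
Summing min(A,B)·P(x,y) over outcomes with A + B > 10 gives 13/20.
E[min(A, B) | A + B > 10] = (13/20) / (3/20) = 13/3.

13/3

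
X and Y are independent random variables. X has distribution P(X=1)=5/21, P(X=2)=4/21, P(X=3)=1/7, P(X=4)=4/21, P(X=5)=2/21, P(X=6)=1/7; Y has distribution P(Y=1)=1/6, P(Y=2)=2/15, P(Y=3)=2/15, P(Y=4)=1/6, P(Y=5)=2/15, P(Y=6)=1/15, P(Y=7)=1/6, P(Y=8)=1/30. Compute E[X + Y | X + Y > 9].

P(X + Y > 9) = 43/210.
Summing (X+Y)·P(x,y) over outcomes with X + Y > 9 gives 716/315.
E[X + Y | X + Y > 9] = (716/315) / (43/210) = 1432/129.

1432/129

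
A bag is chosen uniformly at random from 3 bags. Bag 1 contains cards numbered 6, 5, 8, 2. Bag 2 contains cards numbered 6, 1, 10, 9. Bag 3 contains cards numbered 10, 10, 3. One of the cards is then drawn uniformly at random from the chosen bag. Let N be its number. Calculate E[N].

233/36

E[N | bag 1] = (6+5+8+2)/4 = 21/4.
E[N | bag 2] = (6+1+10+9)/4 = 13/2.
E[N | bag 3] = (10+10+3)/3 = 23/3.
E[N] = (1/3)·(21/4) + (1/3)·(13/2) + (1/3)·(23/3) = 233/36.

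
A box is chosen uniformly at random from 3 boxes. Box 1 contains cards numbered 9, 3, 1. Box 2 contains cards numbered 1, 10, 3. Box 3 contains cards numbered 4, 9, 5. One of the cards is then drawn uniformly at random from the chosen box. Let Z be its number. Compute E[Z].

5

E[Z | box 1] = (9+3+1)/3 = 13/3.
E[Z | box 2] = (1+10+3)/3 = 14/3.
E[Z | box 3] = (4+9+5)/3 = 6.
E[Z] = (1/3)·(13/3) + (1/3)·(14/3) + (1/3)·(6) = 5.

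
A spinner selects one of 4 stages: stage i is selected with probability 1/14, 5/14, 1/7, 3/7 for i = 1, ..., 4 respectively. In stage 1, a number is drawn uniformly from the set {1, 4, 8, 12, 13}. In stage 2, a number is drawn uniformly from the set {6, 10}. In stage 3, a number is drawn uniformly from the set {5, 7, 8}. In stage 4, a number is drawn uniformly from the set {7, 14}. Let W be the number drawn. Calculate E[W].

E[W | stage 1] = (1+4+8+12+13)/5 = 38/5.
E[W | stage 2] = (6+10)/2 = 8.
E[W | stage 3] = (5+7+8)/3 = 20/3.
E[W | stage 4] = (7+14)/2 = 21/2.
E[W] = (1/14)·(38/5) + (5/14)·(8) + (1/7)·(20/3) + (3/7)·(21/2) = 1859/210.

1859/210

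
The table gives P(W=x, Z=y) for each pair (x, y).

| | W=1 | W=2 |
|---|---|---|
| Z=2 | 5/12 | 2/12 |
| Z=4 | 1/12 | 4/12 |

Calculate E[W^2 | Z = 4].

17/5

P(Z = 4) = 5/12.
Σ W^2·P over the event = 1·(1/12) + 4·(4/12) = 17/12.
E[W^2 | Z = 4] = (17/12) / (5/12) = 17/5.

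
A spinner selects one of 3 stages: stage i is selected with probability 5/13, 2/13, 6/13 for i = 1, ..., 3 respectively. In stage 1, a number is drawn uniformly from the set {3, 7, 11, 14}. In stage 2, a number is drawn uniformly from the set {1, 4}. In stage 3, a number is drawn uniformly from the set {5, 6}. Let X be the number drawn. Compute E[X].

327/52

E[X | stage 1] = (3+7+11+14)/4 = 35/4.
E[X | stage 2] = (1+4)/2 = 5/2.
E[X | stage 3] = (5+6)/2 = 11/2.
E[X] = (5/13)·(35/4) + (2/13)·(5/2) + (6/13)·(11/2) = 327/52.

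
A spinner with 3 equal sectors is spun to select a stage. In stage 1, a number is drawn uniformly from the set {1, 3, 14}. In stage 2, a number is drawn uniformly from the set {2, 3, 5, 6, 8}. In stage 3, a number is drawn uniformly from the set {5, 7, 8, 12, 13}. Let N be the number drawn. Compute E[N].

E[N | stage 1] = (1+3+14)/3 = 6.
E[N | stage 2] = (2+3+5+6+8)/5 = 24/5.
E[N | stage 3] = (5+7+8+12+13)/5 = 9.
By the law of total expectation,
E[N] = (1/3)·(6) + (1/3)·(24/5) + (1/3)·(9) = 33/5.

33/5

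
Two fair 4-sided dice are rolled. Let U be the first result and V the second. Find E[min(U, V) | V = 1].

1

Outcomes with V = 1: (1,1), (2,1), (3,1), (4,1), each with probability 1/16.
E[min(U, V) | V = 1] = (1 + 1 + 1 + 1) / 4 = 1.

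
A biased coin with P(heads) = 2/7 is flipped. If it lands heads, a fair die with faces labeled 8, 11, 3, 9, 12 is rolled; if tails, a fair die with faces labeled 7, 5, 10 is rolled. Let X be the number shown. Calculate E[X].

808/105

E[X | heads] = (8+11+3+9+12)/5 = 43/5.
E[X | tails] = (7+5+10)/3 = 22/3.
By the law of total expectation,
E[X] = (2/7)·(43/5) + (5/7)·(22/3) = 808/105.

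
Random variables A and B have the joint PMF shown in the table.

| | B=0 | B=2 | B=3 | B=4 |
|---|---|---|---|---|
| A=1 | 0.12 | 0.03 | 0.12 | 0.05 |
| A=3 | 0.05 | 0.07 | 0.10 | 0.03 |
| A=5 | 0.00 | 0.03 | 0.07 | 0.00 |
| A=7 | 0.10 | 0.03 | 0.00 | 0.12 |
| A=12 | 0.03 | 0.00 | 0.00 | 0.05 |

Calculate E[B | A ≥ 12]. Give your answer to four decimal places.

2.5000

P(A ≥ 12) = 0.08.
Σ B·P over the event = 0·(0.03) + 4·(0.05) = 0.20.
E[B | A ≥ 12] = (0.20) / (0.08) = 2.5000.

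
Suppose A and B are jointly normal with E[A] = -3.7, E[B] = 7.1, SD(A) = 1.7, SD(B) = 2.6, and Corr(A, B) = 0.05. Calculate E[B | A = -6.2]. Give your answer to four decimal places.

E[B | A=x] = μ_B + ρ(σ_B/σ_A)(x − μ_A) for jointly normal variables.
E[B | A=-6.2] = 7.1 + (0.05)·(2.6/1.7)·(-6.2 − (-3.7)) = 7.1 + (0.076471)·(-2.5) = 6.9088.

6.9088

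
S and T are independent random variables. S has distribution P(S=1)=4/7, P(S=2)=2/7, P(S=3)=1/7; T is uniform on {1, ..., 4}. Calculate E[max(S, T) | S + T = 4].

P(S + T = 4) = 1/4.
Summing max(S,T)·P(x,y) over outcomes with S + T = 4 gives 19/28.
E[max(S, T) | S + T = 4] = (19/28) / (1/4) = 19/7.

19/7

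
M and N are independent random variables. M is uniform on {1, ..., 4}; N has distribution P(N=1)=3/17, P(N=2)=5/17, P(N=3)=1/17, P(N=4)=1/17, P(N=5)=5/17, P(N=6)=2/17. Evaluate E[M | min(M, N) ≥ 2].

P(min(M, N) ≥ 2) = 21/34.
Summing M·P(x,y) over outcomes with min(M, N) ≥ 2 gives 63/34.
E[M | min(M, N) ≥ 2] = (63/34) / (21/34) = 3.

3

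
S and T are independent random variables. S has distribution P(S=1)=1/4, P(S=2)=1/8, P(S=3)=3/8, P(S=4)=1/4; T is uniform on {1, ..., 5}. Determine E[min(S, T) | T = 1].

P(T = 1) = 1/5.
Summing min(S,T)·P(x,y) over outcomes with T = 1 gives 1/5.
E[min(S, T) | T = 1] = (1/5) / (1/5) = 1.

1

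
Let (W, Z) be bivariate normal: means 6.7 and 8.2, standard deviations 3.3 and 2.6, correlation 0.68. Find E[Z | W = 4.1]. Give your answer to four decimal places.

6.8070

For a bivariate normal, E[Z | W=x] = μ_Z + ρ·(σ_Z/σ_W)·(x − μ_W).
E[Z | W=4.1] = 8.2 + (0.68)·(2.6/3.3)·(4.1 − (6.7)) = 8.2 + (0.53576)·(-2.6) = 6.8070.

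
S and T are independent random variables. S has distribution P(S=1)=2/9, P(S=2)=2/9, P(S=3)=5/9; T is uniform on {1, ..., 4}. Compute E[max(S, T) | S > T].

P(S > T) = 1/3.
Summing max(S,T)·P(x,y) over outcomes with S > T gives 17/18.
E[max(S, T) | S > T] = (17/18) / (1/3) = 17/6.

17/6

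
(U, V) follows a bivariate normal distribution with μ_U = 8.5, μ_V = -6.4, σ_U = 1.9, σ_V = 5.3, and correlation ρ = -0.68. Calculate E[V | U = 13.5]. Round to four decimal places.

-15.8842

For a bivariate normal, E[V | U=x] = μ_V + ρ·(σ_V/σ_U)·(x − μ_U).
E[V | U=13.5] = -6.4 + (-0.68)·(5.3/1.9)·(13.5 − (8.5)) = -6.4 + (-1.89684)·(5) = -15.8842.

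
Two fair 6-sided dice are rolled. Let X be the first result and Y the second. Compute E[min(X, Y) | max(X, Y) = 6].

P(max(X, Y) = 6) = 11/36.
Summing min(X,Y)·P(x,y) over outcomes with max(X, Y) = 6 gives 1.
E[min(X, Y) | max(X, Y) = 6] = (1) / (11/36) = 36/11.

36/11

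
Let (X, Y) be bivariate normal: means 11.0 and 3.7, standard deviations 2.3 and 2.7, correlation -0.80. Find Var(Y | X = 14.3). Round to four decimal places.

For a bivariate normal, Var(Y | X=x) = σ_Y²(1 − ρ²).
Var(Y | X=14.3) = (2.7)²·(1 − (-0.80)²) = 7.29·0.36 = 2.6244.

2.6244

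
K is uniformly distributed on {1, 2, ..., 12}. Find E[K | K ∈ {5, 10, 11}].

P(K ∈ {5, 10, 11}) = 1/4.
Σ over the event: 5·1/12 + 10·1/12 + 11·1/12 = 13/6.
E[K | K ∈ {5, 10, 11}] = (13/6) / (1/4) = 26/3.

26/3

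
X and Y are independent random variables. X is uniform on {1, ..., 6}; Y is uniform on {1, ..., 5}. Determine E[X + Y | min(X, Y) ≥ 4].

19/2

P(min(X, Y) ≥ 4) = 1/5.
Summing (X+Y)·P(x,y) over outcomes with min(X, Y) ≥ 4 gives 19/10.
E[X + Y | min(X, Y) ≥ 4] = (19/10) / (1/5) = 19/2.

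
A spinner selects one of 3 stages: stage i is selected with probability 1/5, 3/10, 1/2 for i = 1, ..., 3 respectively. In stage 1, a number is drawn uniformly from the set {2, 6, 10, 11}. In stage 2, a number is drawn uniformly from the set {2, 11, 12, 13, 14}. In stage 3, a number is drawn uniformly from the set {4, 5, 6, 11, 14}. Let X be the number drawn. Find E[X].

857/100

E[X | stage 1] = (2+6+10+11)/4 = 29/4.
E[X | stage 2] = (2+11+12+13+14)/5 = 52/5.
E[X | stage 3] = (4+5+6+11+14)/5 = 8.
By the law of total expectation,
E[X] = (1/5)·(29/4) + (3/10)·(52/5) + (1/2)·(8) = 857/100.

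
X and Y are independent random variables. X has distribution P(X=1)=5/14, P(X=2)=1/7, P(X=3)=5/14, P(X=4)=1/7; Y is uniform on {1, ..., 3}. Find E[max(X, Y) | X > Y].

29/9

P(X > Y) = 3/7.
Summing max(X,Y)·P(x,y) over outcomes with X > Y gives 29/21.
E[max(X, Y) | X > Y] = (29/21) / (3/7) = 29/9.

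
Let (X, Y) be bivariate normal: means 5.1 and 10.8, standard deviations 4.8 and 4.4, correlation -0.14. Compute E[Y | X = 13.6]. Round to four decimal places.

9.7092

For a bivariate normal, E[Y | X=x] = μ_Y + ρ·(σ_Y/σ_X)·(x − μ_X).
E[Y | X=13.6] = 10.8 + (-0.14)·(4.4/4.8)·(13.6 − (5.1)) = 10.8 + (-0.12833)·(8.5) = 9.7092.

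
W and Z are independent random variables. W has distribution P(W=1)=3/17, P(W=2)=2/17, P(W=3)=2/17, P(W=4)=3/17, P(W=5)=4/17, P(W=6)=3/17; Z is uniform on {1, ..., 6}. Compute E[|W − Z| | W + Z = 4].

10/7

P(W + Z = 4) = 7/102.
Summing |W−Z|·P(x,y) over outcomes with W + Z = 4 gives 5/51.
E[|W − Z| | W + Z = 4] = (5/51) / (7/102) = 10/7.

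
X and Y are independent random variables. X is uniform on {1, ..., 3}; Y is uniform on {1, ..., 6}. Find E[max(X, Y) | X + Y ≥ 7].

Outcomes with X + Y ≥ 7: (1,6), (2,5), (2,6), (3,4), (3,5), (3,6), each with probability 1/18.
E[max(X, Y) | X + Y ≥ 7] = (6 + 5 + 6 + 4 + 5 + 6) / 6 = 16/3.

16/3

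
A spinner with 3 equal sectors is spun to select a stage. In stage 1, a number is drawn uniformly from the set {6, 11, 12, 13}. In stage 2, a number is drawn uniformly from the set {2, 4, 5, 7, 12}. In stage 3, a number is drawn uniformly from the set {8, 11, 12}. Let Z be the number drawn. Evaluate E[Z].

161/18

E[Z | stage 1] = (6+11+12+13)/4 = 21/2.
E[Z | stage 2] = (2+4+5+7+12)/5 = 6.
E[Z | stage 3] = (8+11+12)/3 = 31/3.
E[Z] = (1/3)·(21/2) + (1/3)·(6) + (1/3)·(31/3) = 161/18.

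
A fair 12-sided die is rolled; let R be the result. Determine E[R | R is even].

7

Given R is even, R is equally likely to be any of {2, 4, 6, 8, 10, 12}.
E[R | R is even] = (2 + 4 + 6 + 8 + 10 + 12) / 6 = 7.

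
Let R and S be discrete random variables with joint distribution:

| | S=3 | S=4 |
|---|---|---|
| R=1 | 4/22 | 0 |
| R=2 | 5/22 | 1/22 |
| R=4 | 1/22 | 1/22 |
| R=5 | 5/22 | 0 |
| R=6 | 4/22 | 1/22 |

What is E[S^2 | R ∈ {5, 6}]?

97/10

P(R ∈ {5, 6}) = 5/11.
Summing S^2·P(R=x,S=y) over the conditioning event gives 97/22.
E[S^2 | R ∈ {5, 6}] = (97/22) / (5/11) = 97/10.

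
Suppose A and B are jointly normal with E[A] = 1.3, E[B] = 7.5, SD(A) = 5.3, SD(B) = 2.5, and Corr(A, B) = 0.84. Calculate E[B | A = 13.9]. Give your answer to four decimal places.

12.4925

The regression of B on A has slope ρ·σ_B/σ_A and passes through (μ_A, μ_B).
E[B | A=13.9] = 7.5 + (0.84)·(2.5/5.3)·(13.9 − (1.3)) = 7.5 + (0.39623)·(12.6) = 12.4925.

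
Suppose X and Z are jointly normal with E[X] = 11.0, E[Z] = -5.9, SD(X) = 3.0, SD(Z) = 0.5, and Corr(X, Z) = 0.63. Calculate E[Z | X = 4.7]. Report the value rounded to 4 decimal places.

-6.5615

E[Z | X=x] = μ_Z + ρ(σ_Z/σ_X)(x − μ_X) for jointly normal variables.
E[Z | X=4.7] = -5.9 + (0.63)·(0.5/3.0)·(4.7 − (11.0)) = -5.9 + (0.105)·(-6.3) = -6.5615.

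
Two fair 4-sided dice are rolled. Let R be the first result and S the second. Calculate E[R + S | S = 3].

11/2

Outcomes with S = 3: (1,3), (2,3), (3,3), (4,3), each with probability 1/16.
E[R + S | S = 3] = (4 + 5 + 6 + 7) / 4 = 11/2.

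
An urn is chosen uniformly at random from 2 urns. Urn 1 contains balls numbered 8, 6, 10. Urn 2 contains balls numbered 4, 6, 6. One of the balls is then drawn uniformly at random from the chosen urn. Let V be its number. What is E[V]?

20/3

E[V | urn 1] = (8+6+10)/3 = 8.
E[V | urn 2] = (4+6+6)/3 = 16/3.
E[V] = (1/2)·(8) + (1/2)·(16/3) = 20/3.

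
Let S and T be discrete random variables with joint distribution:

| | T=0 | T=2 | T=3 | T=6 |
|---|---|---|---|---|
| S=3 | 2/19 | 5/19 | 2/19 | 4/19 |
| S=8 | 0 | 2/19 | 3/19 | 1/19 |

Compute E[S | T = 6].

P(T = 6) = 5/19.
Σ S·P over the event = 3·(4/19) + 8·(1/19) = 20/19.
E[S | T = 6] = (20/19) / (5/19) = 4.

4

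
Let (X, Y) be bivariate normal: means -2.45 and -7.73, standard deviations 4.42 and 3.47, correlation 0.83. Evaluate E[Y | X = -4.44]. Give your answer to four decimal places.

-9.0267

For a bivariate normal, E[Y | X=x] = μ_Y + ρ·(σ_Y/σ_X)·(x − μ_X).
E[Y | X=-4.44] = -7.73 + (0.83)·(3.47/4.42)·(-4.44 − (-2.45)) = -7.73 + (0.65161)·(-1.99) = -9.0267.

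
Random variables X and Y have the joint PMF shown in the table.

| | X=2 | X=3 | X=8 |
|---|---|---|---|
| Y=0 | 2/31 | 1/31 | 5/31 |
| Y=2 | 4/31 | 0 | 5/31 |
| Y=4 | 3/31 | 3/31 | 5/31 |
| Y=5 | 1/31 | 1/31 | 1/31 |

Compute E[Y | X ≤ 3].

P(X ≤ 3) = 15/31.
Summing Y·P(X=x,Y=y) over the conditioning event gives 42/31.
E[Y | X ≤ 3] = (42/31) / (15/31) = 14/5.

14/5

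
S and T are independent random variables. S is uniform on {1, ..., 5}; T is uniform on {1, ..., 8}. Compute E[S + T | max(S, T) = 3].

24/5

Outcomes with max(S, T) = 3: (1,3), (2,3), (3,1), (3,2), (3,3), each with probability 1/40.
E[S + T | max(S, T) = 3] = (4 + 5 + 4 + 5 + 6) / 5 = 24/5.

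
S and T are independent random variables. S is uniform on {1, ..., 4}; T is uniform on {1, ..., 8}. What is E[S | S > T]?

10/3

Outcomes with S > T: (2,1), (3,1), (3,2), (4,1), (4,2), (4,3), each with probability 1/32.
E[S | S > T] = (2 + 3 + 3 + 4 + 4 + 4) / 6 = 10/3.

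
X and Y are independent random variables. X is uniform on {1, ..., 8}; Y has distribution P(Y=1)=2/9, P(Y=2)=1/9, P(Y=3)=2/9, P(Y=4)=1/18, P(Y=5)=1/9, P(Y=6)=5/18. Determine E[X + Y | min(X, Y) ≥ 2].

P(min(X, Y) ≥ 2) = 49/72.
Summing (X+Y)·P(x,y) over outcomes with min(X, Y) ≥ 2 gives 455/72.
E[X + Y | min(X, Y) ≥ 2] = (455/72) / (49/72) = 65/7.

65/7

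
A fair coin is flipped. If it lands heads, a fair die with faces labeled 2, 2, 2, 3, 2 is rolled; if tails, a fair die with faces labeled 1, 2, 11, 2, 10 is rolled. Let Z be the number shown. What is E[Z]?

37/10

E[Z | heads] = (2+2+2+3+2)/5 = 11/5.
E[Z | tails] = (1+2+11+2+10)/5 = 26/5.
E[Z] = (1/2)·(11/5) + (1/2)·(26/5) = 37/10.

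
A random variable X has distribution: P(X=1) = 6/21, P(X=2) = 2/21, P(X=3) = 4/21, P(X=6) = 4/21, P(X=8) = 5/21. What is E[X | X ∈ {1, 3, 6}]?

P(X ∈ {1, 3, 6}) = 2/3.
Σ over the event: 1·2/7 + 3·4/21 + 6·4/21 = 2.
E[X | X ∈ {1, 3, 6}] = (2) / (2/3) = 3.

3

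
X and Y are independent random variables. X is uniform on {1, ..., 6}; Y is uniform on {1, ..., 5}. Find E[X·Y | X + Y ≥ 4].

P(X + Y ≥ 4) = 9/10.
Summing XY·P(x,y) over outcomes with X + Y ≥ 4 gives 31/3.
E[X·Y | X + Y ≥ 4] = (31/3) / (9/10) = 310/27.

310/27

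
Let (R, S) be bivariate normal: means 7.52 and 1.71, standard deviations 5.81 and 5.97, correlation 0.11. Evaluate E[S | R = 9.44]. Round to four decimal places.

1.9270

The regression of S on R has slope ρ·σ_S/σ_R and passes through (μ_R, μ_S).
E[S | R=9.44] = 1.71 + (0.11)·(5.97/5.81)·(9.44 − (7.52)) = 1.71 + (0.11303)·(1.92) = 1.9270.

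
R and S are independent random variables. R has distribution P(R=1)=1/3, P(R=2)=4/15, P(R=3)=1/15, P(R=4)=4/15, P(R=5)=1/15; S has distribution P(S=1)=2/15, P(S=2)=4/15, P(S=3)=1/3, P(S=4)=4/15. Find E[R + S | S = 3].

P(S = 3) = 1/3.
Summing (R+S)·P(x,y) over outcomes with S = 3 gives 82/45.
E[R + S | S = 3] = (82/45) / (1/3) = 82/15.

82/15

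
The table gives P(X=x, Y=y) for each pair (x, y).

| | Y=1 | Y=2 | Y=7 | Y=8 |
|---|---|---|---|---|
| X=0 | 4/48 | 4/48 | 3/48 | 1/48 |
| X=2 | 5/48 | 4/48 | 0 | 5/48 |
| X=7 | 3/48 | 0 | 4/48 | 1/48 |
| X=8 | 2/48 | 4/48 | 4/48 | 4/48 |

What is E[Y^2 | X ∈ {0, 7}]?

247/10

P(X ∈ {0, 7}) = 5/12.
Σ Y^2·P over the event = 1·(4/48) + 4·(4/48) + 49·(3/48) + 64·(1/48) + 1·(3/48) + 49·(4/48) + 64·(1/48) = 247/24.
E[Y^2 | X ∈ {0, 7}] = (247/24) / (5/12) = 247/10.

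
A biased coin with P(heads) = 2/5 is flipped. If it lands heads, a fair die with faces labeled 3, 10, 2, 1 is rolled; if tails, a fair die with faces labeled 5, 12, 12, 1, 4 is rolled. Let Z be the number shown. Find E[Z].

142/25

E[Z | heads] = (3+10+2+1)/4 = 4.
E[Z | tails] = (5+12+12+1+4)/5 = 34/5.
E[Z] = (2/5)·(4) + (3/5)·(34/5) = 142/25.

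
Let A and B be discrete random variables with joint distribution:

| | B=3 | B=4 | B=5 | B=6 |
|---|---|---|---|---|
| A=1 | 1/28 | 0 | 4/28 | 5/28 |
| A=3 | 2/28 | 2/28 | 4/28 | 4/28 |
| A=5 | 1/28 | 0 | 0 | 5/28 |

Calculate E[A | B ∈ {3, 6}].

P(B ∈ {3, 6}) = 9/14.
Summing A·P(A=x,B=y) over the conditioning event gives 27/14.
E[A | B ∈ {3, 6}] = (27/14) / (9/14) = 3.

3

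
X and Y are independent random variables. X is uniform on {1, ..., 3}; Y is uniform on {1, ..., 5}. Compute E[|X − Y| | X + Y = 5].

5/3

Outcomes with X + Y = 5: (1,4), (2,3), (3,2), each with probability 1/15.
E[|X − Y| | X + Y = 5] = (3 + 1 + 1) / 3 = 5/3.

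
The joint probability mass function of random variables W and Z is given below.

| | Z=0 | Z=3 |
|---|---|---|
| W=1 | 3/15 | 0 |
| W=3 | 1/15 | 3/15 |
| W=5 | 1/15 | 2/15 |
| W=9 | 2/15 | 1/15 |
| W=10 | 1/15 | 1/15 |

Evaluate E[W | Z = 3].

P(Z = 3) = 7/15.
Σ W·P over the event = 3·(3/15) + 5·(2/15) + 9·(1/15) + 10·(1/15) = 38/15.
E[W | Z = 3] = (38/15) / (7/15) = 38/7.

38/7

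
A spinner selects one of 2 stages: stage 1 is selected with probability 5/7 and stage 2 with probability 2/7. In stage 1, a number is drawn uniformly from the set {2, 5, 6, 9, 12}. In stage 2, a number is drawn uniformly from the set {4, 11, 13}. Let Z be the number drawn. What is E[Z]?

158/21

E[Z | stage 1] = (2+5+6+9+12)/5 = 34/5.
E[Z | stage 2] = (4+11+13)/3 = 28/3.
By the law of total expectation,
E[Z] = (5/7)·(34/5) + (2/7)·(28/3) = 158/21.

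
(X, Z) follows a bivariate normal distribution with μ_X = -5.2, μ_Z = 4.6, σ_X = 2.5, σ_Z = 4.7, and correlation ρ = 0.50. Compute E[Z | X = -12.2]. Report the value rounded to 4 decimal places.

-1.9800

The regression of Z on X has slope ρ·σ_Z/σ_X and passes through (μ_X, μ_Z).
E[Z | X=-12.2] = 4.6 + (0.50)·(4.7/2.5)·(-12.2 − (-5.2)) = 4.6 + (0.94)·(-7) = -1.9800.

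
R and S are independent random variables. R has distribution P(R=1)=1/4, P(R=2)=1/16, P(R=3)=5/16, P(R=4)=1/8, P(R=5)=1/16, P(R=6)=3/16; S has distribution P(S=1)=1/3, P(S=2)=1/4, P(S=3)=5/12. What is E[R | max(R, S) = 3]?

42/17

P(max(R, S) = 3) = 85/192.
Summing R·P(x,y) over outcomes with max(R, S) = 3 gives 35/32.
E[R | max(R, S) = 3] = (35/32) / (85/192) = 42/17.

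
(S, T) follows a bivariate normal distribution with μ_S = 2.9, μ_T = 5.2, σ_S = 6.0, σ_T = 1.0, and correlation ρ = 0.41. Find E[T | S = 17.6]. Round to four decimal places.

E[T | S=x] = μ_T + ρ(σ_T/σ_S)(x − μ_S) for jointly normal variables.
E[T | S=17.6] = 5.2 + (0.41)·(1.0/6.0)·(17.6 − (2.9)) = 5.2 + (0.068333)·(14.7) = 6.2045.

6.2045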